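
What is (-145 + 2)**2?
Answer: 20449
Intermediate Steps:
(-145 + 2)**2 = (-143)**2 = 20449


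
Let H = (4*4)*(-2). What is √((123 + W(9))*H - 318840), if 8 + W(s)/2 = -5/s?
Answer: 2*I*√725014/3 ≈ 567.65*I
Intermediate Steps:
H = -32 (H = 16*(-2) = -32)
W(s) = -16 - 10/s (W(s) = -16 + 2*(-5/s) = -16 - 10/s)
√((123 + W(9))*H - 318840) = √((123 + (-16 - 10/9))*(-32) - 318840) = √((123 - 154/9)*(-32) - 318840) = √((953/9)*(-32) - 318840) = √(-30496/9 - 318840) = √(-2900056/9) = 2*I*√725014/3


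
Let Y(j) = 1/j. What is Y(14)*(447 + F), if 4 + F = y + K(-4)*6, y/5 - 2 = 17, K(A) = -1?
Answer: 38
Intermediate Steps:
y = 95 (y = 10 + 5*17 = 10 + 85 = 95)
F = 85 (F = -4 + (95 - 1*6) = -4 + (95 - 6) = -4 + 89 = 85)
Y(14)*(447 + F) = (447 + 85)/14 = (1/14)*532 = 38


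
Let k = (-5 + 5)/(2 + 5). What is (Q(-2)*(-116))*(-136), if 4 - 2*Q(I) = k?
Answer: 31552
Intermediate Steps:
k = 0 (k = 0/7 = 0*(1/7) = 0)
Q(I) = 2 (Q(I) = 2 - 1/2*0 = 2 + 0 = 2)
(Q(-2)*(-116))*(-136) = (2*(-116))*(-136) = -232*(-136) = 31552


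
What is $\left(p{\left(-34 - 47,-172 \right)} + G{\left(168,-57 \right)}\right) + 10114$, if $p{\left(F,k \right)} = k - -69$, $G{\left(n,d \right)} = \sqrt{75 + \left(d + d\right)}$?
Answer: $10011 + i \sqrt{39} \approx 10011.0 + 6.245 i$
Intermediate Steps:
$G{\left(n,d \right)} = \sqrt{75 + 2 d}$
$p{\left(F,k \right)} = 69 + k$ ($p{\left(F,k \right)} = k + 69 = 69 + k$)
$\left(p{\left(-34 - 47,-172 \right)} + G{\left(168,-57 \right)}\right) + 10114 = \left(\left(69 - 172\right) + \sqrt{75 + 2 \left(-57\right)}\right) + 10114 = \left(-103 + \sqrt{75 - 114}\right) + 10114 = \left(-103 + \sqrt{-39}\right) + 10114 = \left(-103 + i \sqrt{39}\right) + 10114 = 10011 + i \sqrt{39}$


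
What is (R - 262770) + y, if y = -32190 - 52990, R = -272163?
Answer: -620113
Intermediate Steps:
y = -85180
(R - 262770) + y = (-272163 - 262770) - 85180 = -534933 - 85180 = -620113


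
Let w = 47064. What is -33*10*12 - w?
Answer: -51024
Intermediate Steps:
-33*10*12 - w = -33*10*12 - 1*47064 = -330*12 - 47064 = -3960 - 47064 = -51024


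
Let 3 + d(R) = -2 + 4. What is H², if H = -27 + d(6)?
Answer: 784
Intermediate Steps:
d(R) = -1 (d(R) = -3 + (-2 + 4) = -3 + 2 = -1)
H = -28 (H = -27 - 1 = -28)
H² = (-28)² = 784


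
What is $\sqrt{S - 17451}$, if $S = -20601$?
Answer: $6 i \sqrt{1057} \approx 195.07 i$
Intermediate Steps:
$\sqrt{S - 17451} = \sqrt{-20601 - 17451} = \sqrt{-38052} = 6 i \sqrt{1057}$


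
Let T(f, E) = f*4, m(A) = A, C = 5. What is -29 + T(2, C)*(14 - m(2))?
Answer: 67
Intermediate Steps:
T(f, E) = 4*f
-29 + T(2, C)*(14 - m(2)) = -29 + (4*2)*(14 - 1*2) = -29 + 8*(14 - 2) = -29 + 8*12 = -29 + 96 = 67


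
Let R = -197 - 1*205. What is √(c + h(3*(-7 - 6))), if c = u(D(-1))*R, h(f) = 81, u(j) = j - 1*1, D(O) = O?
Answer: √885 ≈ 29.749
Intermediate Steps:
R = -402 (R = -197 - 205 = -402)
u(j) = -1 + j (u(j) = j - 1 = -1 + j)
c = 804 (c = (-1 - 1)*(-402) = -2*(-402) = 804)
√(c + h(3*(-7 - 6))) = √(804 + 81) = √885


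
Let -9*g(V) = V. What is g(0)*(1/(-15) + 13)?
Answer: 0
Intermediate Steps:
g(V) = -V/9
g(0)*(1/(-15) + 13) = (-1/9*0)*(1/(-15) + 13) = 0*(-1/15 + 13) = 0*(194/15) = 0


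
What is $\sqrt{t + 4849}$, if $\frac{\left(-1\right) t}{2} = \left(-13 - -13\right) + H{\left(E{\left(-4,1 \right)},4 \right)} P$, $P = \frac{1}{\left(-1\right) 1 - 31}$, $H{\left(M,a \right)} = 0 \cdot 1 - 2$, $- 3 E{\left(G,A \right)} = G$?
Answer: $\frac{\sqrt{77582}}{4} \approx 69.634$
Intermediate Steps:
$E{\left(G,A \right)} = - \frac{G}{3}$
$H{\left(M,a \right)} = -2$ ($H{\left(M,a \right)} = 0 - 2 = -2$)
$P = - \frac{1}{32}$ ($P = \frac{1}{-1 - 31} = \frac{1}{-32} = - \frac{1}{32} \approx -0.03125$)
$t = - \frac{1}{8}$ ($t = - 2 \left(\left(-13 - -13\right) - - \frac{1}{16}\right) = - 2 \left(\left(-13 + 13\right) + \frac{1}{16}\right) = - 2 \left(0 + \frac{1}{16}\right) = \left(-2\right) \frac{1}{16} = - \frac{1}{8} \approx -0.125$)
$\sqrt{t + 4849} = \sqrt{- \frac{1}{8} + 4849} = \sqrt{\frac{38791}{8}} = \frac{\sqrt{77582}}{4}$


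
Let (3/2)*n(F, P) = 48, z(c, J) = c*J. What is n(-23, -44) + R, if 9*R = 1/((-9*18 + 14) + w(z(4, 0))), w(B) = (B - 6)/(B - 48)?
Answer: 340696/10647 ≈ 31.999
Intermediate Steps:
z(c, J) = J*c
w(B) = (-6 + B)/(-48 + B)
n(F, P) = 32 (n(F, P) = (2/3)*48 = 32)
R = -8/10647 (R = 1/(9*((-9*18 + 14) + (-6 + 0*4)/(-48 + 0*4))) = 1/(9*((-162 + 14) + (-6 + 0)/(-48 + 0))) = 1/(9*(-148 - 6/(-48))) = 1/(9*(-148 - 1/48*(-6))) = 1/(9*(-148 + 1/8)) = 1/(9*(-1183/8)) = (1/9)*(-8/1183) = -8/10647 ≈ -0.00075139)
n(-23, -44) + R = 32 - 8/10647 = 340696/10647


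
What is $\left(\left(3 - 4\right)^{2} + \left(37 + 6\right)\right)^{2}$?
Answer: $1936$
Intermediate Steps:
$\left(\left(3 - 4\right)^{2} + \left(37 + 6\right)\right)^{2} = \left(\left(-1\right)^{2} + 43\right)^{2} = \left(1 + 43\right)^{2} = 44^{2} = 1936$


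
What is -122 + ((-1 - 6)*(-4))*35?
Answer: 858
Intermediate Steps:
-122 + ((-1 - 6)*(-4))*35 = -122 - 7*(-4)*35 = -122 + 28*35 = -122 + 980 = 858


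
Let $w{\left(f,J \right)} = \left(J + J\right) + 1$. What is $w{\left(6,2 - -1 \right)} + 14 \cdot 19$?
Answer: $273$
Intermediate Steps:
$w{\left(f,J \right)} = 1 + 2 J$ ($w{\left(f,J \right)} = 2 J + 1 = 1 + 2 J$)
$w{\left(6,2 - -1 \right)} + 14 \cdot 19 = \left(1 + 2 \left(2 - -1\right)\right) + 14 \cdot 19 = \left(1 + 2 \left(2 + 1\right)\right) + 266 = \left(1 + 2 \cdot 3\right) + 266 = \left(1 + 6\right) + 266 = 7 + 266 = 273$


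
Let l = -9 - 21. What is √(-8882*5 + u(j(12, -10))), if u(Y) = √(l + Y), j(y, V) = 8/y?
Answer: √(-399690 + 6*I*√66)/3 ≈ 0.01285 + 210.74*I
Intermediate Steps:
l = -30
u(Y) = √(-30 + Y)
√(-8882*5 + u(j(12, -10))) = √(-8882*5 + √(-30 + 8/12)) = √(-44410 + √(-30 + 8*(1/12))) = √(-44410 + √(-30 + ⅔)) = √(-44410 + √(-88/3)) = √(-44410 + 2*I*√66/3)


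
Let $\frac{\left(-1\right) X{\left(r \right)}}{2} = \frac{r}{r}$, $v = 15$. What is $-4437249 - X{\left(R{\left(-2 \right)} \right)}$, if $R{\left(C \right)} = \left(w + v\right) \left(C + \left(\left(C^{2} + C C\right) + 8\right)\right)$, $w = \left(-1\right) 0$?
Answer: $-4437247$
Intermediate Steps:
$w = 0$
$R{\left(C \right)} = 120 + 15 C + 30 C^{2}$ ($R{\left(C \right)} = \left(0 + 15\right) \left(C + \left(\left(C^{2} + C C\right) + 8\right)\right) = 15 \left(C + \left(\left(C^{2} + C^{2}\right) + 8\right)\right) = 15 \left(C + \left(2 C^{2} + 8\right)\right) = 15 \left(C + \left(8 + 2 C^{2}\right)\right) = 15 \left(8 + C + 2 C^{2}\right) = 120 + 15 C + 30 C^{2}$)
$X{\left(r \right)} = -2$ ($X{\left(r \right)} = - 2 \frac{r}{r} = \left(-2\right) 1 = -2$)
$-4437249 - X{\left(R{\left(-2 \right)} \right)} = -4437249 - -2 = -4437249 + 2 = -4437247$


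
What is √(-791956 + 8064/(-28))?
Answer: 2*I*√198061 ≈ 890.08*I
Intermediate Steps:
√(-791956 + 8064/(-28)) = √(-791956 + 8064*(-1/28)) = √(-791956 - 288) = √(-792244) = 2*I*√198061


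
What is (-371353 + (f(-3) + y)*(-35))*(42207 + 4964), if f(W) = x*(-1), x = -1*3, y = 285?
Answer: -17992576043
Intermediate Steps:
x = -3
f(W) = 3 (f(W) = -3*(-1) = 3)
(-371353 + (f(-3) + y)*(-35))*(42207 + 4964) = (-371353 + (3 + 285)*(-35))*(42207 + 4964) = (-371353 + 288*(-35))*47171 = (-371353 - 10080)*47171 = -381433*47171 = -17992576043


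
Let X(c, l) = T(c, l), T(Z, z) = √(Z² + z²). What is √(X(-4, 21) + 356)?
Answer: √(356 + √457) ≈ 19.426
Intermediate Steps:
X(c, l) = √(c² + l²)
√(X(-4, 21) + 356) = √(√((-4)² + 21²) + 356) = √(√(16 + 441) + 356) = √(√457 + 356) = √(356 + √457)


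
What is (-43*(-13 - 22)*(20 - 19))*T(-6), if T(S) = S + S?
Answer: -18060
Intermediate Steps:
T(S) = 2*S
(-43*(-13 - 22)*(20 - 19))*T(-6) = (-43*(-13 - 22)*(20 - 19))*(2*(-6)) = -(-1505)*(-12) = -43*(-35)*(-12) = 1505*(-12) = -18060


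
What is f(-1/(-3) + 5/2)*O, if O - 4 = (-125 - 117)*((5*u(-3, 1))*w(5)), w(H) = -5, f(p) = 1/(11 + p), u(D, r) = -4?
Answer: -145176/83 ≈ -1749.1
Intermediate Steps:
O = -24196 (O = 4 + (-125 - 117)*((5*(-4))*(-5)) = 4 - (-4840)*(-5) = 4 - 242*100 = 4 - 24200 = -24196)
f(-1/(-3) + 5/2)*O = -24196/(11 + (-1/(-3) + 5/2)) = -24196/(11 + (-1*(-1/3) + 5*(1/2))) = -24196/(11 + (1/3 + 5/2)) = -24196/(11 + 17/6) = -24196/(83/6) = (6/83)*(-24196) = -145176/83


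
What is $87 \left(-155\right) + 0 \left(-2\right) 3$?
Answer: $-13485$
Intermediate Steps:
$87 \left(-155\right) + 0 \left(-2\right) 3 = -13485 + 0 \cdot 3 = -13485 + 0 = -13485$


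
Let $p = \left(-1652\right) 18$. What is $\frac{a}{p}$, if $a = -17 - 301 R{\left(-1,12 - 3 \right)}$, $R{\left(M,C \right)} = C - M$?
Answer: $\frac{1009}{9912} \approx 0.1018$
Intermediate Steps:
$a = -3027$ ($a = -17 - 301 \left(\left(12 - 3\right) - -1\right) = -17 - 301 \left(9 + 1\right) = -17 - 3010 = -3027$)
$p = -29736$
$\frac{a}{p} = - \frac{3027}{-29736} = \left(-3027\right) \left(- \frac{1}{29736}\right) = \frac{1009}{9912}$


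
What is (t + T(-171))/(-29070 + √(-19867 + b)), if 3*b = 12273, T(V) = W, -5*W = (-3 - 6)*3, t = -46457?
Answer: 19858059/12427657 + 232258*I*√986/1056350845 ≈ 1.5979 + 0.006904*I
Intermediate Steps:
W = 27/5 (W = -(-3 - 6)*3/5 = -(-9)*3/5 = -⅕*(-27) = 27/5 ≈ 5.4000)
T(V) = 27/5
b = 4091 (b = (⅓)*12273 = 4091)
(t + T(-171))/(-29070 + √(-19867 + b)) = (-46457 + 27/5)/(-29070 + √(-19867 + 4091)) = -232258/(5*(-29070 + √(-15776))) = -232258/(5*(-29070 + 4*I*√986))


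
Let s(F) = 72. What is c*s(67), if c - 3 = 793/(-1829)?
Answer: 337968/1829 ≈ 184.78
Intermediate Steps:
c = 4694/1829 (c = 3 + 793/(-1829) = 3 + 793*(-1/1829) = 3 - 793/1829 = 4694/1829 ≈ 2.5664)
c*s(67) = (4694/1829)*72 = 337968/1829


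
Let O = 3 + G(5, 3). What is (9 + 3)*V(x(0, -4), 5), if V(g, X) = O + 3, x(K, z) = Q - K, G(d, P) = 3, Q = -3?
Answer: 108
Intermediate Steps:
x(K, z) = -3 - K
O = 6 (O = 3 + 3 = 6)
V(g, X) = 9 (V(g, X) = 6 + 3 = 9)
(9 + 3)*V(x(0, -4), 5) = (9 + 3)*9 = 12*9 = 108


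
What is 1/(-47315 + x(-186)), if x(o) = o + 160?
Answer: -1/47341 ≈ -2.1123e-5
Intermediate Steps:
x(o) = 160 + o
1/(-47315 + x(-186)) = 1/(-47315 + (160 - 186)) = 1/(-47315 - 26) = 1/(-47341) = -1/47341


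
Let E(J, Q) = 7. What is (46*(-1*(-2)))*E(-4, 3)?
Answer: 644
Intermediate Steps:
(46*(-1*(-2)))*E(-4, 3) = (46*(-1*(-2)))*7 = (46*2)*7 = 92*7 = 644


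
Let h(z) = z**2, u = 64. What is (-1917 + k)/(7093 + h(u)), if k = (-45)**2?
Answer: 108/11189 ≈ 0.0096523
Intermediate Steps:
k = 2025
(-1917 + k)/(7093 + h(u)) = (-1917 + 2025)/(7093 + 64**2) = 108/(7093 + 4096) = 108/11189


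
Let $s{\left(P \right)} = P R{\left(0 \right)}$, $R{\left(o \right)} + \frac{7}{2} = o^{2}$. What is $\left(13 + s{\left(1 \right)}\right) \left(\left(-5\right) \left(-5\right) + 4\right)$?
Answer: $\frac{551}{2} \approx 275.5$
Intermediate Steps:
$R{\left(o \right)} = - \frac{7}{2} + o^{2}$
$s{\left(P \right)} = - \frac{7 P}{2}$ ($s{\left(P \right)} = P \left(- \frac{7}{2} + 0^{2}\right) = P \left(- \frac{7}{2} + 0\right) = P \left(- \frac{7}{2}\right) = - \frac{7 P}{2}$)
$\left(13 + s{\left(1 \right)}\right) \left(\left(-5\right) \left(-5\right) + 4\right) = \left(13 - \frac{7}{2}\right) \left(\left(-5\right) \left(-5\right) + 4\right) = \left(13 - \frac{7}{2}\right) \left(25 + 4\right) = \frac{19}{2} \cdot 29 = \frac{551}{2}$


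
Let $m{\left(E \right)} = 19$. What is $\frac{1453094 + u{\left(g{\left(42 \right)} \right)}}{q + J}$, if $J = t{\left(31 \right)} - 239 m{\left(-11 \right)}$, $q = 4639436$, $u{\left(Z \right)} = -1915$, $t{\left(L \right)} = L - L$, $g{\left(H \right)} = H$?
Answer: $\frac{1451179}{4634895} \approx 0.3131$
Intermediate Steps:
$t{\left(L \right)} = 0$
$J = -4541$ ($J = 0 - 4541 = -4541$)
$\frac{1453094 + u{\left(g{\left(42 \right)} \right)}}{q + J} = \frac{1453094 - 1915}{4639436 - 4541} = \frac{1451179}{4634895}$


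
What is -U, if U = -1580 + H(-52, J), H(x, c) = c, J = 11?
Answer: 1569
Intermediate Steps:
U = -1569 (U = -1580 + 11 = -1569)
-U = -1*(-1569) = 1569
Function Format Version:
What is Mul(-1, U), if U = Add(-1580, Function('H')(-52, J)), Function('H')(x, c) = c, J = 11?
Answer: 1569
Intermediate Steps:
U = -1569 (U = Add(-1580, 11) = -1569)
Mul(-1, U) = Mul(-1, -1569) = 1569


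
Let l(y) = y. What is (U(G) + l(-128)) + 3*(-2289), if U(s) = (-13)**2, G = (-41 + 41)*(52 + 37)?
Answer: -6826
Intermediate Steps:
G = 0 (G = 0*89 = 0)
U(s) = 169
(U(G) + l(-128)) + 3*(-2289) = (169 - 128) + 3*(-2289) = 41 - 6867 = -6826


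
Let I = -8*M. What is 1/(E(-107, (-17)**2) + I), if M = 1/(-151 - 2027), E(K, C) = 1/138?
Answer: 50094/547 ≈ 91.579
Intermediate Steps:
E(K, C) = 1/138
M = -1/2178 (M = 1/(-2178) = -1/2178 ≈ -0.00045914)
I = 4/1089 (I = -8*(-1/2178) = 4/1089 ≈ 0.0036731)
1/(E(-107, (-17)**2) + I) = 1/(1/138 + 4/1089) = 1/(547/50094) = 50094/547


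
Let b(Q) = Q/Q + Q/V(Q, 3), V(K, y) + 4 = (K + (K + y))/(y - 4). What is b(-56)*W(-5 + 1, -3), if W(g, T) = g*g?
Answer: 112/15 ≈ 7.4667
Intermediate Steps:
V(K, y) = -4 + (y + 2*K)/(-4 + y) (V(K, y) = -4 + (K + (K + y))/(y - 4) = -4 + (y + 2*K)/(-4 + y))
b(Q) = 1 + Q/(-7 - 2*Q) (b(Q) = Q/Q + Q/(((16 - 3*3 + 2*Q)/(-4 + 3))) = 1 + Q/(((16 - 9 + 2*Q)/(-1))) = 1 + Q/((-(7 + 2*Q))) = 1 + Q/(-7 - 2*Q))
W(g, T) = g²
b(-56)*W(-5 + 1, -3) = ((7 - 56)/(7 + 2*(-56)))*(-5 + 1)² = (-49/(7 - 112))*(-4)² = (-49/(-105))*16 = -1/105*(-49)*16 = (7/15)*16 = 112/15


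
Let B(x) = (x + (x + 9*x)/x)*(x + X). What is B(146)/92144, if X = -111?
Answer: 105/1772 ≈ 0.059255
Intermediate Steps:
B(x) = (-111 + x)*(10 + x) (B(x) = (x + (x + 9*x)/x)*(x - 111) = (x + (10*x)/x)*(-111 + x) = (x + 10)*(-111 + x) = (10 + x)*(-111 + x) = (-111 + x)*(10 + x))
B(146)/92144 = (-1110 + 146² - 101*146)/92144 = (-1110 + 21316 - 14746)*(1/92144) = 5460*(1/92144) = 105/1772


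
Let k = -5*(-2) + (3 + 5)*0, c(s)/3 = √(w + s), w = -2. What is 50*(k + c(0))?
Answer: 500 + 150*I*√2 ≈ 500.0 + 212.13*I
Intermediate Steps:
c(s) = 3*√(-2 + s)
k = 10 (k = 10 + 8*0 = 10 + 0 = 10)
50*(k + c(0)) = 50*(10 + 3*√(-2 + 0)) = 50*(10 + 3*√(-2)) = 50*(10 + 3*(I*√2)) = 50*(10 + 3*I*√2) = 500 + 150*I*√2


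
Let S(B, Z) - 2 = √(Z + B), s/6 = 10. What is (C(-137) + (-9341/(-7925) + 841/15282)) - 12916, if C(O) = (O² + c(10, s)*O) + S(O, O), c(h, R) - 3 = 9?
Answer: 510142992437/121109850 + I*√274 ≈ 4212.2 + 16.553*I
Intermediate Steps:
s = 60 (s = 6*10 = 60)
c(h, R) = 12 (c(h, R) = 3 + 9 = 12)
S(B, Z) = 2 + √(B + Z) (S(B, Z) = 2 + √(Z + B) = 2 + √(B + Z))
C(O) = 2 + O² + 12*O + √2*√O (C(O) = (O² + 12*O) + (2 + √(O + O)) = (O² + 12*O) + (2 + √(2*O)) = (O² + 12*O) + (2 + √2*√O) = 2 + O² + 12*O + √2*√O)
(C(-137) + (-9341/(-7925) + 841/15282)) - 12916 = ((2 + (-137)² + 12*(-137) + √2*√(-137)) + (-9341/(-7925) + 841/15282)) - 12916 = ((2 + 18769 - 1644 + √2*(I*√137)) + (-9341*(-1/7925) + 841*(1/15282))) - 12916 = ((2 + 18769 - 1644 + I*√274) + (9341/7925 + 841/15282)) - 12916 = ((17127 + I*√274) + 149414087/121109850) - 12916 = (2074397815037/121109850 + I*√274) - 12916 = 510142992437/121109850 + I*√274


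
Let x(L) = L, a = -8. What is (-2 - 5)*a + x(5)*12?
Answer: 116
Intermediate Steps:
(-2 - 5)*a + x(5)*12 = (-2 - 5)*(-8) + 5*12 = -7*(-8) + 60 = 56 + 60 = 116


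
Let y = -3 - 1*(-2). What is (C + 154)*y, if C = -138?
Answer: -16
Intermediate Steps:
y = -1 (y = -3 + 2 = -1)
(C + 154)*y = (-138 + 154)*(-1) = 16*(-1) = -16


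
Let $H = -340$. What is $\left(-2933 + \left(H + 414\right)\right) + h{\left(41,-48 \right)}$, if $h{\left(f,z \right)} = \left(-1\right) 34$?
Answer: $-2893$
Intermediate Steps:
$h{\left(f,z \right)} = -34$
$\left(-2933 + \left(H + 414\right)\right) + h{\left(41,-48 \right)} = \left(-2933 + \left(-340 + 414\right)\right) - 34 = \left(-2933 + 74\right) - 34 = -2859 - 34 = -2893$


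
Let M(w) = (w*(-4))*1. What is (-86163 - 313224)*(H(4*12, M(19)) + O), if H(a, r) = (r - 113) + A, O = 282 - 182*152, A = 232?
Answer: 10918841193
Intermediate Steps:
M(w) = -4*w (M(w) = -4*w*1 = -4*w)
O = -27382 (O = 282 - 27664 = -27382)
H(a, r) = 119 + r (H(a, r) = (r - 113) + 232 = (-113 + r) + 232 = 119 + r)
(-86163 - 313224)*(H(4*12, M(19)) + O) = (-86163 - 313224)*((119 - 4*19) - 27382) = -399387*((119 - 76) - 27382) = -399387*(43 - 27382) = -399387*(-27339) = 10918841193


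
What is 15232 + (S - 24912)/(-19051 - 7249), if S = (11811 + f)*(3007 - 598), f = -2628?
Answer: 75700933/5260 ≈ 14392.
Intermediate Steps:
S = 22121847 (S = (11811 - 2628)*(3007 - 598) = 9183*2409 = 22121847)
15232 + (S - 24912)/(-19051 - 7249) = 15232 + (22121847 - 24912)/(-19051 - 7249) = 15232 + 22096935/(-26300) = 15232 + 22096935*(-1/26300) = 15232 - 4419387/5260 = 75700933/5260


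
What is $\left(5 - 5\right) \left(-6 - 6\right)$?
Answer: $0$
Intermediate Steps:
$\left(5 - 5\right) \left(-6 - 6\right) = 0 \left(-12\right) = 0$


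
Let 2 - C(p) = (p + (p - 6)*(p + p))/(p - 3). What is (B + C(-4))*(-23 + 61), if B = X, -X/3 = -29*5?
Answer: 119130/7 ≈ 17019.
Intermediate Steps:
X = 435 (X = -(-87)*5 = -3*(-145) = 435)
B = 435
C(p) = 2 - (p + 2*p*(-6 + p))/(-3 + p) (C(p) = 2 - (p + (p - 6)*(p + p))/(p - 3) = 2 - (p + (-6 + p)*(2*p))/(-3 + p) = 2 - (p + 2*p*(-6 + p))/(-3 + p))
(B + C(-4))*(-23 + 61) = (435 + (-6 - 2*(-4)² + 13*(-4))/(-3 - 4))*(-23 + 61) = (435 + (-6 - 2*16 - 52)/(-7))*38 = (435 - (-6 - 32 - 52)/7)*38 = (435 - ⅐*(-90))*38 = (435 + 90/7)*38 = (3135/7)*38 = 119130/7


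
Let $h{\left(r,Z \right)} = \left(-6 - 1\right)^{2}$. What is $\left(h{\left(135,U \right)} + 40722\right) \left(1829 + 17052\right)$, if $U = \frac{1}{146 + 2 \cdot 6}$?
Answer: $769797251$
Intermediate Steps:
$U = \frac{1}{158}$ ($U = \frac{1}{146 + 12} = \frac{1}{158} \approx 0.0063291$)
$h{\left(r,Z \right)} = 49$ ($h{\left(r,Z \right)} = \left(-6 + \left(-5 + 4\right)\right)^{2} = \left(-6 - 1\right)^{2} = \left(-7\right)^{2} = 49$)
$\left(h{\left(135,U \right)} + 40722\right) \left(1829 + 17052\right) = \left(49 + 40722\right) \left(1829 + 17052\right) = 40771 \cdot 18881 = 769797251$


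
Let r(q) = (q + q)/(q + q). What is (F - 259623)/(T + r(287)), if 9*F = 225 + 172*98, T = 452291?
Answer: -1159763/2035314 ≈ -0.56982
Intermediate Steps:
F = 17081/9 (F = (225 + 172*98)/9 = (225 + 16856)/9 = (⅑)*17081 = 17081/9 ≈ 1897.9)
r(q) = 1 (r(q) = (2*q)/((2*q)) = (2*q)*(1/(2*q)) = 1)
(F - 259623)/(T + r(287)) = (17081/9 - 259623)/(452291 + 1) = -2319526/9/452292 = -2319526/9*1/452292 = -1159763/2035314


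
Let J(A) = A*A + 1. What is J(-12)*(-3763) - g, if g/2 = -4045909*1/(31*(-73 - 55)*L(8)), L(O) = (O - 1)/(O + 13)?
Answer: -1094677567/1984 ≈ -5.5175e+5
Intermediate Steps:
J(A) = 1 + A² (J(A) = A² + 1 = 1 + A²)
L(O) = (-1 + O)/(13 + O)
g = 12137727/1984 (g = 2*(-4045909*(13 + 8)/(31*(-1 + 8)*(-73 - 55))) = 2*(-4045909/((31*(-128))*(7/21))) = 2*(-4045909/((-3968*7/21))) = 2*(-4045909/((-3968*⅓))) = 2*(-4045909/(-3968/3)) = 2*(-4045909*(-3/3968)) = 2*(12137727/3968) = 12137727/1984 ≈ 6117.8)
J(-12)*(-3763) - g = (1 + (-12)²)*(-3763) - 1*12137727/1984 = (1 + 144)*(-3763) - 12137727/1984 = 145*(-3763) - 12137727/1984 = -545635 - 12137727/1984 = -1094677567/1984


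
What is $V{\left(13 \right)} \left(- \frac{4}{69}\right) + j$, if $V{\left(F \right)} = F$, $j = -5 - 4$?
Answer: $- \frac{673}{69} \approx -9.7536$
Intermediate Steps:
$j = -9$ ($j = -5 - 4 = -9$)
$V{\left(13 \right)} \left(- \frac{4}{69}\right) + j = 13 \left(- \frac{4}{69}\right) - 9 = - \frac{52}{69} - 9 = - \frac{673}{69}$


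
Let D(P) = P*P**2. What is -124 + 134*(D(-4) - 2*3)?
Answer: -9504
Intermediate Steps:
D(P) = P**3
-124 + 134*(D(-4) - 2*3) = -124 + 134*((-4)**3 - 2*3) = -124 + 134*(-64 - 6) = -124 + 134*(-70) = -124 - 9380 = -9504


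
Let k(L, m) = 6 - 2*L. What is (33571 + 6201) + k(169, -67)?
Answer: 39440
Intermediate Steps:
(33571 + 6201) + k(169, -67) = (33571 + 6201) + (6 - 2*169) = 39772 + (6 - 338) = 39772 - 332 = 39440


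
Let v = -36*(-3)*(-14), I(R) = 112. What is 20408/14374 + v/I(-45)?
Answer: -173641/14374 ≈ -12.080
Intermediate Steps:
v = -1512 (v = 108*(-14) = -1512)
20408/14374 + v/I(-45) = 20408/14374 - 1512/112 = 20408*(1/14374) - 1512*1/112 = 10204/7187 - 27/2 = -173641/14374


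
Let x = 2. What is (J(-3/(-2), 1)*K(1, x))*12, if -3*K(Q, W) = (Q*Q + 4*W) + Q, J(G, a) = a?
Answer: -40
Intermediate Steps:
K(Q, W) = -4*W/3 - Q/3 - Q²/3 (K(Q, W) = -((Q*Q + 4*W) + Q)/3 = -((Q² + 4*W) + Q)/3 = -(Q + Q² + 4*W)/3 = -4*W/3 - Q/3 - Q²/3)
(J(-3/(-2), 1)*K(1, x))*12 = (1*(-4/3*2 - ⅓*1 - ⅓*1²))*12 = (1*(-8/3 - ⅓ - ⅓*1))*12 = (1*(-8/3 - ⅓ - ⅓))*12 = (1*(-10/3))*12 = -10/3*12 = -40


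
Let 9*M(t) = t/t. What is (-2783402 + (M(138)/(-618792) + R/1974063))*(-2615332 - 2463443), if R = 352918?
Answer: 1328303224134388254541525/93964183992 ≈ 1.4136e+13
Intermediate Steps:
M(t) = ⅑ (M(t) = (t/t)/9 = (⅑)*1 = ⅑)
(-2783402 + (M(138)/(-618792) + R/1974063))*(-2615332 - 2463443) = (-2783402 + ((⅑)/(-618792) + 352918/1974063))*(-2615332 - 2463443) = (-2783402 + ((⅑)*(-1/618792) + 352918*(1/1974063)))*(-5078775) = (-2783402 + (-1/5569128 + 352918/1974063))*(-5078775) = (-2783402 + 655147847147/3664603175688)*(-5078775) = -10200063153268483429/3664603175688*(-5078775) = 1328303224134388254541525/93964183992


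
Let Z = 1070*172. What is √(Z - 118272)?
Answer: 2*√16442 ≈ 256.45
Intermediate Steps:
Z = 184040
√(Z - 118272) = √(184040 - 118272) = √65768 = 2*√16442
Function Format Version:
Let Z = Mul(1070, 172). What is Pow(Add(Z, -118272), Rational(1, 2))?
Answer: Mul(2, Pow(16442, Rational(1, 2))) ≈ 256.45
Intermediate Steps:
Z = 184040
Pow(Add(Z, -118272), Rational(1, 2)) = Pow(Add(184040, -118272), Rational(1, 2)) = Pow(65768, Rational(1, 2)) = Mul(2, Pow(16442, Rational(1, 2)))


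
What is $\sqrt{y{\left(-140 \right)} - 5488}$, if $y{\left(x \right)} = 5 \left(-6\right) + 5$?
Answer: $i \sqrt{5513} \approx 74.25 i$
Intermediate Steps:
$y{\left(x \right)} = -25$ ($y{\left(x \right)} = -30 + 5 = -25$)
$\sqrt{y{\left(-140 \right)} - 5488} = \sqrt{-25 - 5488} = \sqrt{-5513} = i \sqrt{5513}$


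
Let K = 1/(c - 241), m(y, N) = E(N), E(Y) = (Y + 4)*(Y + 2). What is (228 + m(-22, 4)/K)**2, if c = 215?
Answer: 1040400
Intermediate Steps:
E(Y) = (2 + Y)*(4 + Y) (E(Y) = (4 + Y)*(2 + Y) = (2 + Y)*(4 + Y))
m(y, N) = 8 + N**2 + 6*N
K = -1/26 (K = 1/(215 - 241) = 1/(-26) = -1/26 ≈ -0.038462)
(228 + m(-22, 4)/K)**2 = (228 + (8 + 4**2 + 6*4)/(-1/26))**2 = (228 + (8 + 16 + 24)*(-26))**2 = (228 + 48*(-26))**2 = (228 - 1248)**2 = (-1020)**2 = 1040400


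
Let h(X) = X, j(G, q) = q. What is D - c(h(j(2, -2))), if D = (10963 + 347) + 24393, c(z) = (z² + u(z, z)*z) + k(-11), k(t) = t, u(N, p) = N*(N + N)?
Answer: 35726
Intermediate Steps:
u(N, p) = 2*N² (u(N, p) = N*(2*N) = 2*N²)
c(z) = -11 + z² + 2*z³ (c(z) = (z² + (2*z²)*z) - 11 = (z² + 2*z³) - 11 = -11 + z² + 2*z³)
D = 35703 (D = 11310 + 24393 = 35703)
D - c(h(j(2, -2))) = 35703 - (-11 + (-2)² + 2*(-2)³) = 35703 - (-11 + 4 + 2*(-8)) = 35703 - (-11 + 4 - 16) = 35703 - 1*(-23) = 35703 + 23 = 35726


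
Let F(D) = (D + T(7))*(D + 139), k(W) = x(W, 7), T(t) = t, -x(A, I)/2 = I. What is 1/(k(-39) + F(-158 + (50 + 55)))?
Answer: -1/3970 ≈ -0.00025189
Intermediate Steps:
x(A, I) = -2*I
k(W) = -14 (k(W) = -2*7 = -14)
F(D) = (7 + D)*(139 + D) (F(D) = (D + 7)*(D + 139) = (7 + D)*(139 + D))
1/(k(-39) + F(-158 + (50 + 55))) = 1/(-14 + (973 + (-158 + (50 + 55))² + 146*(-158 + (50 + 55)))) = 1/(-14 + (973 + (-158 + 105)² + 146*(-158 + 105))) = 1/(-14 + (973 + (-53)² + 146*(-53))) = 1/(-14 + (973 + 2809 - 7738)) = 1/(-14 - 3956) = 1/(-3970) = -1/3970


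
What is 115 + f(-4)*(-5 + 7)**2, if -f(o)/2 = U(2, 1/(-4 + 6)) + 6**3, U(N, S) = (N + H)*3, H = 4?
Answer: -1757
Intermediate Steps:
U(N, S) = 12 + 3*N (U(N, S) = (N + 4)*3 = (4 + N)*3 = 12 + 3*N)
f(o) = -468 (f(o) = -2*((12 + 3*2) + 6**3) = -2*((12 + 6) + 216) = -2*(18 + 216) = -2*234 = -468)
115 + f(-4)*(-5 + 7)**2 = 115 - 468*(-5 + 7)**2 = 115 - 468*2**2 = 115 - 468*4 = 115 - 1872 = -1757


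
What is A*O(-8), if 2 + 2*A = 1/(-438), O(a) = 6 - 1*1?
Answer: -4385/876 ≈ -5.0057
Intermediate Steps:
O(a) = 5 (O(a) = 6 - 1 = 5)
A = -877/876 (A = -1 + (½)/(-438) = -1 + (½)*(-1/438) = -1 - 1/876 = -877/876 ≈ -1.0011)
A*O(-8) = -877/876*5 = -4385/876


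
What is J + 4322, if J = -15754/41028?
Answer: 88653631/20514 ≈ 4321.6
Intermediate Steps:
J = -7877/20514 (J = -15754*1/41028 = -7877/20514 ≈ -0.38398)
J + 4322 = -7877/20514 + 4322 = 88653631/20514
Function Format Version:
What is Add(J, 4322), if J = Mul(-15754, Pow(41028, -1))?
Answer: Rational(88653631, 20514) ≈ 4321.6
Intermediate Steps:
J = Rational(-7877, 20514) (J = Mul(-15754, Rational(1, 41028)) = Rational(-7877, 20514) ≈ -0.38398)
Add(J, 4322) = Add(Rational(-7877, 20514), 4322) = Rational(88653631, 20514)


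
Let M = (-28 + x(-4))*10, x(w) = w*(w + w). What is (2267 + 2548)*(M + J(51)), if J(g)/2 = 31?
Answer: 491130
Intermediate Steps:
J(g) = 62 (J(g) = 2*31 = 62)
x(w) = 2*w**2 (x(w) = w*(2*w) = 2*w**2)
M = 40 (M = (-28 + 2*(-4)**2)*10 = (-28 + 2*16)*10 = (-28 + 32)*10 = 4*10 = 40)
(2267 + 2548)*(M + J(51)) = (2267 + 2548)*(40 + 62) = 4815*102 = 491130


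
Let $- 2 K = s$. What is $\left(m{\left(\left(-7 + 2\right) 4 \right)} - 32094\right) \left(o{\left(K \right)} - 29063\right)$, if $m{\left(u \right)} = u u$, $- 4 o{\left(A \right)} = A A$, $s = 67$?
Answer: $\frac{7440118959}{8} \approx 9.3002 \cdot 10^{8}$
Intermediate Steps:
$K = - \frac{67}{2}$ ($K = \left(- \frac{1}{2}\right) 67 = - \frac{67}{2} \approx -33.5$)
$o{\left(A \right)} = - \frac{A^{2}}{4}$ ($o{\left(A \right)} = - \frac{A A}{4} = - \frac{A^{2}}{4}$)
$m{\left(u \right)} = u^{2}$
$\left(m{\left(\left(-7 + 2\right) 4 \right)} - 32094\right) \left(o{\left(K \right)} - 29063\right) = \left(\left(\left(-7 + 2\right) 4\right)^{2} - 32094\right) \left(- \frac{\left(- \frac{67}{2}\right)^{2}}{4} - 29063\right) = \left(\left(\left(-5\right) 4\right)^{2} - 32094\right) \left(\left(- \frac{1}{4}\right) \frac{4489}{4} - 29063\right) = \left(\left(-20\right)^{2} - 32094\right) \left(- \frac{4489}{16} - 29063\right) = \left(400 - 32094\right) \left(- \frac{469497}{16}\right) = \left(-31694\right) \left(- \frac{469497}{16}\right) = \frac{7440118959}{8}$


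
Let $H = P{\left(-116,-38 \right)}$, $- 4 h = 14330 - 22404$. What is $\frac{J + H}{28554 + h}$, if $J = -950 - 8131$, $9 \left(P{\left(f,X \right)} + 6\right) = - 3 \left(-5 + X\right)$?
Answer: $- \frac{54436}{183435} \approx -0.29676$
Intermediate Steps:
$P{\left(f,X \right)} = - \frac{13}{3} - \frac{X}{3}$ ($P{\left(f,X \right)} = -6 + \frac{\left(-3\right) \left(-5 + X\right)}{9} = -6 + \frac{15 - 3 X}{9} = -6 - \left(- \frac{5}{3} + \frac{X}{3}\right) = - \frac{13}{3} - \frac{X}{3}$)
$h = \frac{4037}{2}$ ($h = - \frac{14330 - 22404}{4} = \left(- \frac{1}{4}\right) \left(-8074\right) = \frac{4037}{2} \approx 2018.5$)
$H = \frac{25}{3}$ ($H = - \frac{13}{3} - - \frac{38}{3} = - \frac{13}{3} + \frac{38}{3} = \frac{25}{3} \approx 8.3333$)
$J = -9081$
$\frac{J + H}{28554 + h} = \frac{-9081 + \frac{25}{3}}{28554 + \frac{4037}{2}} = - \frac{27218}{3 \cdot \frac{61145}{2}} = \left(- \frac{27218}{3}\right) \frac{2}{61145} = - \frac{54436}{183435}$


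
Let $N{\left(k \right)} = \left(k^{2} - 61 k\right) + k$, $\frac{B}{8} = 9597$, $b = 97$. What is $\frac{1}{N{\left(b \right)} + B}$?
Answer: $\frac{1}{80365} \approx 1.2443 \cdot 10^{-5}$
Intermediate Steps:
$B = 76776$ ($B = 8 \cdot 9597 = 76776$)
$N{\left(k \right)} = k^{2} - 60 k$
$\frac{1}{N{\left(b \right)} + B} = \frac{1}{97 \left(-60 + 97\right) + 76776} = \frac{1}{97 \cdot 37 + 76776} = \frac{1}{3589 + 76776} = \frac{1}{80365}$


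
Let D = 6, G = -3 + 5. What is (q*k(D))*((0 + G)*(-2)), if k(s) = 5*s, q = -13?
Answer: 1560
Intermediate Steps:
G = 2
(q*k(D))*((0 + G)*(-2)) = (-65*6)*((0 + 2)*(-2)) = (-13*30)*(2*(-2)) = -390*(-4) = 1560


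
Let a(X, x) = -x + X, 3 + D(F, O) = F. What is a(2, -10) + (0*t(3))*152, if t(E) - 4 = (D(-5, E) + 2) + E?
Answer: 12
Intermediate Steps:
D(F, O) = -3 + F
t(E) = -2 + E (t(E) = 4 + (((-3 - 5) + 2) + E) = 4 + ((-8 + 2) + E) = 4 + (-6 + E) = -2 + E)
a(X, x) = X - x
a(2, -10) + (0*t(3))*152 = (2 - 1*(-10)) + (0*(-2 + 3))*152 = (2 + 10) + (0*1)*152 = 12 + 0*152 = 12 + 0 = 12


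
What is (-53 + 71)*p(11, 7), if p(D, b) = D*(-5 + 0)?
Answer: -990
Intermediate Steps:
p(D, b) = -5*D (p(D, b) = D*(-5) = -5*D)
(-53 + 71)*p(11, 7) = (-53 + 71)*(-5*11) = 18*(-55) = -990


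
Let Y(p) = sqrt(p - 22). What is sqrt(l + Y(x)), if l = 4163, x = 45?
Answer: sqrt(4163 + sqrt(23)) ≈ 64.558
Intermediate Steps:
Y(p) = sqrt(-22 + p)
sqrt(l + Y(x)) = sqrt(4163 + sqrt(-22 + 45)) = sqrt(4163 + sqrt(23))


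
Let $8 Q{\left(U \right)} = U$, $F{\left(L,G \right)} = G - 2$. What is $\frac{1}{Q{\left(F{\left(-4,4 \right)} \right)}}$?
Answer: $4$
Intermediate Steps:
$F{\left(L,G \right)} = -2 + G$ ($F{\left(L,G \right)} = G - 2 = -2 + G$)
$Q{\left(U \right)} = \frac{U}{8}$
$\frac{1}{Q{\left(F{\left(-4,4 \right)} \right)}} = \frac{1}{\frac{1}{8} \left(-2 + 4\right)} = \frac{1}{\frac{1}{8} \cdot 2} = \frac{1}{\frac{1}{4}} = 4$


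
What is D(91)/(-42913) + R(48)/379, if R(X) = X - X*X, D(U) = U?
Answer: -7449709/1251079 ≈ -5.9546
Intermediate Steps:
R(X) = X - X**2
D(91)/(-42913) + R(48)/379 = 91/(-42913) + (48*(1 - 1*48))/379 = 91*(-1/42913) + (48*(1 - 48))*(1/379) = -7/3301 + (48*(-47))*(1/379) = -7/3301 - 2256*1/379 = -7/3301 - 2256/379 = -7449709/1251079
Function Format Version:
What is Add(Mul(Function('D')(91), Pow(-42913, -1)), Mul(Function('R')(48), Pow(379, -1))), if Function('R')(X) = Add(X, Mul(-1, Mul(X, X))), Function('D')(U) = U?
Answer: Rational(-7449709, 1251079) ≈ -5.9546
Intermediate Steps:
Function('R')(X) = Add(X, Mul(-1, Pow(X, 2)))
Add(Mul(Function('D')(91), Pow(-42913, -1)), Mul(Function('R')(48), Pow(379, -1))) = Add(Mul(91, Pow(-42913, -1)), Mul(Mul(48, Add(1, Mul(-1, 48))), Pow(379, -1))) = Add(Mul(91, Rational(-1, 42913)), Mul(Mul(48, Add(1, -48)), Rational(1, 379))) = Add(Rational(-7, 3301), Mul(Mul(48, -47), Rational(1, 379))) = Add(Rational(-7, 3301), Mul(-2256, Rational(1, 379))) = Add(Rational(-7, 3301), Rational(-2256, 379)) = Rational(-7449709, 1251079)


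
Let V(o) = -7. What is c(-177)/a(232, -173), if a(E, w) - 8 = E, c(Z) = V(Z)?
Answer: -7/240 ≈ -0.029167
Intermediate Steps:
c(Z) = -7
a(E, w) = 8 + E
c(-177)/a(232, -173) = -7/(8 + 232) = -7/240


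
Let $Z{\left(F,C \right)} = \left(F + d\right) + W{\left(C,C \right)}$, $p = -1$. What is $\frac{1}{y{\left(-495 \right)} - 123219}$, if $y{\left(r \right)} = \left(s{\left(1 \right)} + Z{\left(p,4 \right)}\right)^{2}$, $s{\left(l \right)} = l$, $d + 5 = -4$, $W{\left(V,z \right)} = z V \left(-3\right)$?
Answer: $- \frac{1}{119970} \approx -8.3354 \cdot 10^{-6}$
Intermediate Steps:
$W{\left(V,z \right)} = - 3 V z$ ($W{\left(V,z \right)} = V z \left(-3\right) = - 3 V z$)
$d = -9$ ($d = -5 - 4 = -9$)
$Z{\left(F,C \right)} = -9 + F - 3 C^{2}$ ($Z{\left(F,C \right)} = \left(F - 9\right) - 3 C C = \left(-9 + F\right) - 3 C^{2} = -9 + F - 3 C^{2}$)
$y{\left(r \right)} = 3249$ ($y{\left(r \right)} = \left(1 - \left(10 + 48\right)\right)^{2} = \left(1 - 58\right)^{2} = \left(-57\right)^{2} = 3249$)
$\frac{1}{y{\left(-495 \right)} - 123219} = \frac{1}{3249 - 123219} = \frac{1}{-119970} = - \frac{1}{119970}$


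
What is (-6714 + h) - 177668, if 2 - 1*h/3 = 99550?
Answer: -483026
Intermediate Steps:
h = -298644 (h = 6 - 3*99550 = 6 - 298650 = -298644)
(-6714 + h) - 177668 = (-6714 - 298644) - 177668 = -305358 - 177668 = -483026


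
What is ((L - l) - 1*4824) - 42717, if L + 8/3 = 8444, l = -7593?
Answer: -94520/3 ≈ -31507.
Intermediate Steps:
L = 25324/3 (L = -8/3 + 8444 = 25324/3 ≈ 8441.3)
((L - l) - 1*4824) - 42717 = ((25324/3 - 1*(-7593)) - 1*4824) - 42717 = ((25324/3 + 7593) - 4824) - 42717 = (48103/3 - 4824) - 42717 = 33631/3 - 42717 = -94520/3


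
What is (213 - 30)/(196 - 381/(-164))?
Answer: 30012/32525 ≈ 0.92274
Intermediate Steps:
(213 - 30)/(196 - 381/(-164)) = 183/(196 - 381*(-1/164)) = 183/(196 + 381/164) = 183/(32525/164) = 183*(164/32525) = 30012/32525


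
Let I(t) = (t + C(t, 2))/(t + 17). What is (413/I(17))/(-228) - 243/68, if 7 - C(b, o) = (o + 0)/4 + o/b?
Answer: -19127821/3081420 ≈ -6.2075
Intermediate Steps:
C(b, o) = 7 - o/4 - o/b (C(b, o) = 7 - ((o + 0)/4 + o/b) = 7 - (o*(¼) + o/b) = 7 - (o/4 + o/b) = 7 + (-o/4 - o/b) = 7 - o/4 - o/b)
I(t) = (13/2 + t - 2/t)/(17 + t) (I(t) = (t + (7 - ¼*2 - 1*2/t))/(t + 17) = (t + (7 - ½ - 2/t))/(17 + t) = (t + (13/2 - 2/t))/(17 + t) = (13/2 + t - 2/t)/(17 + t))
(413/I(17))/(-228) - 243/68 = (413/(((½)*(-4 + 17*(13 + 2*17))/(17*(17 + 17)))))/(-228) - 243/68 = (413/(((½)*(1/17)*(-4 + 17*(13 + 34))/34)))*(-1/228) - 243*1/68 = (413/(((½)*(1/17)*(1/34)*(-4 + 17*47))))*(-1/228) - 243/68 = (413/(((½)*(1/17)*(1/34)*(-4 + 799))))*(-1/228) - 243/68 = (413/(((½)*(1/17)*(1/34)*795)))*(-1/228) - 243/68 = (413/(795/1156))*(-1/228) - 243/68 = (413*(1156/795))*(-1/228) - 243/68 = (477428/795)*(-1/228) - 243/68 = -119357/45315 - 243/68 = -19127821/3081420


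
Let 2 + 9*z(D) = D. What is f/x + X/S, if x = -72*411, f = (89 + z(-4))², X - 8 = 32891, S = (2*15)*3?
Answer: 486422479/1331640 ≈ 365.28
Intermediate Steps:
S = 90 (S = 30*3 = 90)
X = 32899 (X = 8 + 32891 = 32899)
z(D) = -2/9 + D/9
f = 70225/9 (f = (89 + (-2/9 + (⅑)*(-4)))² = (89 + (-2/9 - 4/9))² = (89 - ⅔)² = (265/3)² = 70225/9 ≈ 7802.8)
x = -29592
f/x + X/S = (70225/9)/(-29592) + 32899/90 = (70225/9)*(-1/29592) + 32899*(1/90) = -70225/266328 + 32899/90 = 486422479/1331640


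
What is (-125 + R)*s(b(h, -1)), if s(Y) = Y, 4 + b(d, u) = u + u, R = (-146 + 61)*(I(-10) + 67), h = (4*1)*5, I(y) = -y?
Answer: 40020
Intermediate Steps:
h = 20 (h = 4*5 = 20)
R = -6545 (R = (-146 + 61)*(-1*(-10) + 67) = -85*(10 + 67) = -85*77 = -6545)
b(d, u) = -4 + 2*u (b(d, u) = -4 + (u + u) = -4 + 2*u)
(-125 + R)*s(b(h, -1)) = (-125 - 6545)*(-4 + 2*(-1)) = -6670*(-4 - 2) = -6670*(-6) = 40020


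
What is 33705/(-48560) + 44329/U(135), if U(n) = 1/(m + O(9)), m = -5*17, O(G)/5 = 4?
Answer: -27984017861/9712 ≈ -2.8814e+6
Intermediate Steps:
O(G) = 20 (O(G) = 5*4 = 20)
m = -85
U(n) = -1/65 (U(n) = 1/(-85 + 20) = 1/(-65) = -1/65)
33705/(-48560) + 44329/U(135) = 33705/(-48560) + 44329/(-1/65) = 33705*(-1/48560) + 44329*(-65) = -6741/9712 - 2881385 = -27984017861/9712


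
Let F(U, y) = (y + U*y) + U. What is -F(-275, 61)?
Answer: 16989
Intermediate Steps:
F(U, y) = U + y + U*y
-F(-275, 61) = -(-275 + 61 - 275*61) = -(-275 + 61 - 16775) = -1*(-16989) = 16989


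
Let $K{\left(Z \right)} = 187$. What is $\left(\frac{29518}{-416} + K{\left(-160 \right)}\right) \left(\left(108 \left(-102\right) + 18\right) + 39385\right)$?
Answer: $\frac{685177019}{208} \approx 3.2941 \cdot 10^{6}$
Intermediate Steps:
$\left(\frac{29518}{-416} + K{\left(-160 \right)}\right) \left(\left(108 \left(-102\right) + 18\right) + 39385\right) = \left(\frac{29518}{-416} + 187\right) \left(\left(108 \left(-102\right) + 18\right) + 39385\right) = \left(29518 \left(- \frac{1}{416}\right) + 187\right) \left(\left(-11016 + 18\right) + 39385\right) = \left(- \frac{14759}{208} + 187\right) \left(-10998 + 39385\right) = \frac{24137}{208} \cdot 28387 = \frac{685177019}{208}$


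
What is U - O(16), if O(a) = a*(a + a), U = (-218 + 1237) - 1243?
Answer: -736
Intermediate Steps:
U = -224 (U = 1019 - 1243 = -224)
O(a) = 2*a² (O(a) = a*(2*a) = 2*a²)
U - O(16) = -224 - 2*16² = -224 - 2*256 = -224 - 1*512 = -224 - 512 = -736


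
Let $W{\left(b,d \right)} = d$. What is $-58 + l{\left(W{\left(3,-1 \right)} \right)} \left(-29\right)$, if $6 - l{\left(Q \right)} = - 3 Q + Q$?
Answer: $-174$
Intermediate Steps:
$l{\left(Q \right)} = 6 + 2 Q$ ($l{\left(Q \right)} = 6 - \left(- 3 Q + Q\right) = 6 - - 2 Q = 6 + 2 Q$)
$-58 + l{\left(W{\left(3,-1 \right)} \right)} \left(-29\right) = -58 + \left(6 + 2 \left(-1\right)\right) \left(-29\right) = -58 + \left(6 - 2\right) \left(-29\right) = -58 + 4 \left(-29\right) = -58 - 116 = -174$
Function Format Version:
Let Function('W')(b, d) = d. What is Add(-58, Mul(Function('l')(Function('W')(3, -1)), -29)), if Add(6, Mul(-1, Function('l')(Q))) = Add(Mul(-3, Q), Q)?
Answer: -174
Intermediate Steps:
Function('l')(Q) = Add(6, Mul(2, Q)) (Function('l')(Q) = Add(6, Mul(-1, Add(Mul(-3, Q), Q))) = Add(6, Mul(-1, Mul(-2, Q))) = Add(6, Mul(2, Q)))
Add(-58, Mul(Function('l')(Function('W')(3, -1)), -29)) = Add(-58, Mul(Add(6, Mul(2, -1)), -29)) = Add(-58, Mul(Add(6, -2), -29)) = Add(-58, Mul(4, -29)) = Add(-58, -116) = -174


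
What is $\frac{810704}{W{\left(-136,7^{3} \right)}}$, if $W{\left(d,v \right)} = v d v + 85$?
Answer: $- \frac{810704}{16000179} \approx -0.050668$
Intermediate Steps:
$W{\left(d,v \right)} = 85 + d v^{2}$ ($W{\left(d,v \right)} = d v v + 85 = d v^{2} + 85 = 85 + d v^{2}$)
$\frac{810704}{W{\left(-136,7^{3} \right)}} = \frac{810704}{85 - 136 \left(7^{3}\right)^{2}} = \frac{810704}{85 - 136 \cdot 343^{2}} = \frac{810704}{85 - 16000264} = \frac{810704}{-16000179} = 810704 \left(- \frac{1}{16000179}\right) = - \frac{810704}{16000179}$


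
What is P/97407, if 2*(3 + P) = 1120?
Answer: 557/97407 ≈ 0.0057183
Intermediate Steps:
P = 557 (P = -3 + (½)*1120 = -3 + 560 = 557)
P/97407 = 557/97407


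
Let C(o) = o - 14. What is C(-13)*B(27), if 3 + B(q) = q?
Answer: -648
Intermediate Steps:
B(q) = -3 + q
C(o) = -14 + o
C(-13)*B(27) = (-14 - 13)*(-3 + 27) = -27*24 = -648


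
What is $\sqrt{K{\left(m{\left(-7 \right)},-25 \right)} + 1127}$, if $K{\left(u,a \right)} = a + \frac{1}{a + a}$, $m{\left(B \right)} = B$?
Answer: $\frac{\sqrt{110198}}{10} \approx 33.196$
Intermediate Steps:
$K{\left(u,a \right)} = a + \frac{1}{2 a}$
$\sqrt{K{\left(m{\left(-7 \right)},-25 \right)} + 1127} = \sqrt{\left(-25 + \frac{1}{2 \left(-25\right)}\right) + 1127} = \sqrt{\left(-25 + \frac{1}{2} \left(- \frac{1}{25}\right)\right) + 1127} = \sqrt{\left(-25 - \frac{1}{50}\right) + 1127} = \sqrt{- \frac{1251}{50} + 1127} = \sqrt{\frac{55099}{50}} = \frac{\sqrt{110198}}{10}$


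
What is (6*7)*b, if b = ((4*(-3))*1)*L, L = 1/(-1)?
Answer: 504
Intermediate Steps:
L = -1
b = 12 (b = ((4*(-3))*1)*(-1) = -12*1*(-1) = -12*(-1) = 12)
(6*7)*b = (6*7)*12 = 42*12 = 504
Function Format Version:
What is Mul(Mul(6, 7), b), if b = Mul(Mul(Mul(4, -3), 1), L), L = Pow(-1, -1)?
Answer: 504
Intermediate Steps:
L = -1
b = 12 (b = Mul(Mul(Mul(4, -3), 1), -1) = Mul(Mul(-12, 1), -1) = Mul(-12, -1) = 12)
Mul(Mul(6, 7), b) = Mul(Mul(6, 7), 12) = Mul(42, 12) = 504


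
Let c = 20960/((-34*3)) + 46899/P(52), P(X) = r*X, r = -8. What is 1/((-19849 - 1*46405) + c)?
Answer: -21216/1412396393 ≈ -1.5021e-5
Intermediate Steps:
P(X) = -8*X
c = -6751529/21216 (c = 20960/((-34*3)) + 46899/((-8*52)) = 20960/(-102) + 46899/(-416) = 20960*(-1/102) + 46899*(-1/416) = -10480/51 - 46899/416 = -6751529/21216 ≈ -318.23)
1/((-19849 - 1*46405) + c) = 1/((-19849 - 1*46405) - 6751529/21216) = 1/((-19849 - 46405) - 6751529/21216) = 1/(-66254 - 6751529/21216) = 1/(-1412396393/21216) = -21216/1412396393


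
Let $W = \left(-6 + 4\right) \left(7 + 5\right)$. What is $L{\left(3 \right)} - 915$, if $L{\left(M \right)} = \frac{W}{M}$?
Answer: $-923$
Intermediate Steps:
$W = -24$ ($W = \left(-2\right) 12 = -24$)
$L{\left(M \right)} = - \frac{24}{M}$
$L{\left(3 \right)} - 915 = - \frac{24}{3} - 915 = \left(-24\right) \frac{1}{3} - 915 = -8 - 915 = -923$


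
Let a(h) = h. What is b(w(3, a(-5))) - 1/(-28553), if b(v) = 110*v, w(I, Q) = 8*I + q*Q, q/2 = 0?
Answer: 75379921/28553 ≈ 2640.0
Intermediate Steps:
q = 0 (q = 2*0 = 0)
w(I, Q) = 8*I (w(I, Q) = 8*I + 0*Q = 8*I + 0 = 8*I)
b(w(3, a(-5))) - 1/(-28553) = 110*(8*3) - 1/(-28553) = 110*24 - 1*(-1/28553) = 2640 + 1/28553 = 75379921/28553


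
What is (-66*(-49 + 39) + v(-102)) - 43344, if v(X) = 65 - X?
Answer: -42517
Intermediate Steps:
(-66*(-49 + 39) + v(-102)) - 43344 = (-66*(-49 + 39) + (65 - 1*(-102))) - 43344 = (-66*(-10) + (65 + 102)) - 43344 = (660 + 167) - 43344 = 827 - 43344 = -42517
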